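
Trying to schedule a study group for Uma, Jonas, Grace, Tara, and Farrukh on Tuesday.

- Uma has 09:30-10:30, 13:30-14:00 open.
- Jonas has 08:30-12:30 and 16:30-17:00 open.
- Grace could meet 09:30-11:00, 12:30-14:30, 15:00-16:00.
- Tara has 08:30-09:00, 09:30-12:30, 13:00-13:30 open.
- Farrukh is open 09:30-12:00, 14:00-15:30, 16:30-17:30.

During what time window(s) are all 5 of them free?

Uma ∩ Jonas: 09:30-10:30.
Uma ∩ Jonas ∩ Grace: 09:30-10:30.
Uma ∩ Jonas ∩ Grace ∩ Tara: 09:30-10:30.
Uma ∩ Jonas ∩ Grace ∩ Tara ∩ Farrukh: 09:30-10:30.
Those are the intersection windows.

09:30-10:30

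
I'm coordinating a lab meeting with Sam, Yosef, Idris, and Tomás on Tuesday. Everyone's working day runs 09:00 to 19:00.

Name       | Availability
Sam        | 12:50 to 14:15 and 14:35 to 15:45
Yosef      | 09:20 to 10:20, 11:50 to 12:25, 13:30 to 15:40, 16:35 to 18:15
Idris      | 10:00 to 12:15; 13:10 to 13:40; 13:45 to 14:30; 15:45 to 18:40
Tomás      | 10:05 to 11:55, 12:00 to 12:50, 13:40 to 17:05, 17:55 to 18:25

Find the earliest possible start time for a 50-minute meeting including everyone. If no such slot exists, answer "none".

Sam ∩ Yosef: 13:30-14:15, 14:35-15:40.
Sam ∩ Yosef ∩ Idris: 13:30-13:40, 13:45-14:15.
Sam ∩ Yosef ∩ Idris ∩ Tomás: 13:45-14:15.
No common window is at least 50 minutes long.

none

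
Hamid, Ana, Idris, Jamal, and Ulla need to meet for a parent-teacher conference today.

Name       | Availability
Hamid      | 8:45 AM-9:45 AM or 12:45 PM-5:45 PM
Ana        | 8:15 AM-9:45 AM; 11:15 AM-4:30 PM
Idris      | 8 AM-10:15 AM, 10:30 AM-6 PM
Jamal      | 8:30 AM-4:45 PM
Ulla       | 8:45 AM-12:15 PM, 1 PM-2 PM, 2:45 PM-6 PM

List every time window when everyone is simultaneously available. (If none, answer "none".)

Hamid ∩ Ana: 08:45-09:45, 12:45-16:30.
Hamid ∩ Ana ∩ Idris: 08:45-09:45, 12:45-16:30.
Hamid ∩ Ana ∩ Idris ∩ Jamal: 08:45-09:45, 12:45-16:30.
Hamid ∩ Ana ∩ Idris ∩ Jamal ∩ Ulla: 08:45-09:45, 13:00-14:00, 14:45-16:30.

08:45-09:45, 13:00-14:00, 14:45-16:30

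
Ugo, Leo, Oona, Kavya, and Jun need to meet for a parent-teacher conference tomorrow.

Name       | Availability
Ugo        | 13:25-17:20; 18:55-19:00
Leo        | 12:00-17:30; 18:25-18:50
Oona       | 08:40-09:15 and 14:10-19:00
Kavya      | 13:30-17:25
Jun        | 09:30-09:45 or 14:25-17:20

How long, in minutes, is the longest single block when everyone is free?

Ugo ∩ Leo: 13:25-17:20.
Ugo ∩ Leo ∩ Oona: 14:10-17:20.
Ugo ∩ Leo ∩ Oona ∩ Kavya: 14:10-17:20.
Ugo ∩ Leo ∩ Oona ∩ Kavya ∩ Jun: 14:25-17:20.
The longest is 14:25-17:20 at 175 minutes.

175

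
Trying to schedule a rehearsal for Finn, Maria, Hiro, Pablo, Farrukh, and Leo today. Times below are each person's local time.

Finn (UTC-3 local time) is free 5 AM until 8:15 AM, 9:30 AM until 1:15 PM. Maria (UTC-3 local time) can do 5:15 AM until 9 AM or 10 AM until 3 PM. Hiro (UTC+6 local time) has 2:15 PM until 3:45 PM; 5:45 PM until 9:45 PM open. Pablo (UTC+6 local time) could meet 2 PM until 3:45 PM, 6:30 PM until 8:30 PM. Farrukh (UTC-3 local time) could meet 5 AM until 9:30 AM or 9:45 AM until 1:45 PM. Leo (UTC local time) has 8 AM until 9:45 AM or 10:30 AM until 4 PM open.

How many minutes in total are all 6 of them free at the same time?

Finn in UTC: 08:00-11:15, 12:30-16:15 (add 3h to convert from UTC-3).
Maria in UTC: 08:15-12:00, 13:00-18:00 (add 3h to convert from UTC-3).
Hiro in UTC: 08:15-09:45, 11:45-15:45 (subtract 6h to convert from UTC+6).
Pablo in UTC: 08:00-09:45, 12:30-14:30 (subtract 6h to convert from UTC+6).
Farrukh in UTC: 08:00-12:30, 12:45-16:45 (add 3h to convert from UTC-3).
Leo in UTC: 08:00-09:45, 10:30-16:00.
Finn ∩ Maria: 08:15-11:15, 13:00-16:15.
Finn ∩ Maria ∩ Hiro: 08:15-09:45, 13:00-15:45.
Finn ∩ Maria ∩ Hiro ∩ Pablo: 08:15-09:45, 13:00-14:30.
Finn ∩ Maria ∩ Hiro ∩ Pablo ∩ Farrukh: 08:15-09:45, 13:00-14:30.
Finn ∩ Maria ∩ Hiro ∩ Pablo ∩ Farrukh ∩ Leo: 08:15-09:45, 13:00-14:30.
Summing the common windows: 90 + 90 = 180 minutes.

180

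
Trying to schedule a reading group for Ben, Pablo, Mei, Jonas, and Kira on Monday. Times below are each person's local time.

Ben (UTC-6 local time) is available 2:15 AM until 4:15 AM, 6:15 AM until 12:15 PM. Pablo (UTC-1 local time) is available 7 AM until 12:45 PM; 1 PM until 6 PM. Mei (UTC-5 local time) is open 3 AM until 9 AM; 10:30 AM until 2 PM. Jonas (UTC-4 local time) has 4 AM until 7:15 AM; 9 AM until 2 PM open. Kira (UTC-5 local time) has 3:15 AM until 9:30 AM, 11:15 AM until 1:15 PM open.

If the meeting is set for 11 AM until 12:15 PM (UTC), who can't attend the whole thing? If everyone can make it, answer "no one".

Ben, Jonas

Ben in UTC: 08:15-10:15, 12:15-18:15 (add 6h to convert from UTC-6).
Pablo in UTC: 08:00-13:45, 14:00-19:00 (add 1h to convert from UTC-1).
Mei in UTC: 08:00-14:00, 15:30-19:00 (add 5h to convert from UTC-5).
Jonas in UTC: 08:00-11:15, 13:00-18:00 (add 4h to convert from UTC-4).
Kira in UTC: 08:15-14:30, 16:15-18:15 (add 5h to convert from UTC-5).
Ben: not fully free for 11:00-12:15. Pablo: free for 11:00-12:15. Mei: free for 11:00-12:15. Jonas: not fully free for 11:00-12:15. Kira: free for 11:00-12:15.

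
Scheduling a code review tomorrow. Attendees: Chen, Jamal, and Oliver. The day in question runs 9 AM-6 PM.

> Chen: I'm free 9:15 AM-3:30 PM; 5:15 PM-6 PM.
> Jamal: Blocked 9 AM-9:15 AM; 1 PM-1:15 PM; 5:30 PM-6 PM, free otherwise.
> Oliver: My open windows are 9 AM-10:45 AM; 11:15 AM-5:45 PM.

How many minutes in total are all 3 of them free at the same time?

Chen free: 09:15-15:30, 17:15-18:00.
Jamal free: 09:15-13:00, 13:15-17:30 (invert busy blocks within the working day).
Oliver free: 09:00-10:45, 11:15-17:45.
Chen ∩ Jamal: 09:15-13:00, 13:15-15:30, 17:15-17:30.
Chen ∩ Jamal ∩ Oliver: 09:15-10:45, 11:15-13:00, 13:15-15:30, 17:15-17:30.
Summing the common windows: 90 + 105 + 135 + 15 = 345 minutes.

345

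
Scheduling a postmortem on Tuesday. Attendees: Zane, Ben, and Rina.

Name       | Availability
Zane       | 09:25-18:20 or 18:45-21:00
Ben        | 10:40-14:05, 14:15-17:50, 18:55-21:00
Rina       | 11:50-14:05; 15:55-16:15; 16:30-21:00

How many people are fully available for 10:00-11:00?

Zane can make the full 10:00-11:00 slot — that's 1.

1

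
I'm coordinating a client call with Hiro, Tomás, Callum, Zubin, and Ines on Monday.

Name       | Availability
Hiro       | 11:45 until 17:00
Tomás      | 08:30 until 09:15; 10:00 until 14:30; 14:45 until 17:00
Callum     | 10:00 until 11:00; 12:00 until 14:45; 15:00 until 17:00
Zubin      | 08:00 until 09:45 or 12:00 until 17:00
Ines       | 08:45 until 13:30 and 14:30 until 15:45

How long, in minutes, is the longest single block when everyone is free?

90

Hiro ∩ Tomás: 11:45-14:30, 14:45-17:00.
Hiro ∩ Tomás ∩ Callum: 12:00-14:30, 15:00-17:00.
Hiro ∩ Tomás ∩ Callum ∩ Zubin: 12:00-14:30, 15:00-17:00.
Hiro ∩ Tomás ∩ Callum ∩ Zubin ∩ Ines: 12:00-13:30, 15:00-15:45.
The longest is 12:00-13:30 at 90 minutes.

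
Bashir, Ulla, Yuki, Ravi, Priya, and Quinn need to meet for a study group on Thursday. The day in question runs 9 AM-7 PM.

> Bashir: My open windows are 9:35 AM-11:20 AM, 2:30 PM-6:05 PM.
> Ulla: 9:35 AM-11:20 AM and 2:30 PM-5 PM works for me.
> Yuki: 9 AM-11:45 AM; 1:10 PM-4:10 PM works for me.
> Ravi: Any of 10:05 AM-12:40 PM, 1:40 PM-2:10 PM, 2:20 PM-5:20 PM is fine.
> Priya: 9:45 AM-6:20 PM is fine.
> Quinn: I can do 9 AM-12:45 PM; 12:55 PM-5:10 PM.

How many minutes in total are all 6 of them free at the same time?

Bashir ∩ Ulla: 09:35-11:20, 14:30-17:00.
Bashir ∩ Ulla ∩ Yuki: 09:35-11:20, 14:30-16:10.
Bashir ∩ Ulla ∩ Yuki ∩ Ravi: 10:05-11:20, 14:30-16:10.
Bashir ∩ Ulla ∩ Yuki ∩ Ravi ∩ Priya: 10:05-11:20, 14:30-16:10.
Bashir ∩ Ulla ∩ Yuki ∩ Ravi ∩ Priya ∩ Quinn: 10:05-11:20, 14:30-16:10.
So the common availability across everyone is 10:05-11:20, 14:30-16:10.
Summing the common windows: 75 + 100 = 175 minutes.

175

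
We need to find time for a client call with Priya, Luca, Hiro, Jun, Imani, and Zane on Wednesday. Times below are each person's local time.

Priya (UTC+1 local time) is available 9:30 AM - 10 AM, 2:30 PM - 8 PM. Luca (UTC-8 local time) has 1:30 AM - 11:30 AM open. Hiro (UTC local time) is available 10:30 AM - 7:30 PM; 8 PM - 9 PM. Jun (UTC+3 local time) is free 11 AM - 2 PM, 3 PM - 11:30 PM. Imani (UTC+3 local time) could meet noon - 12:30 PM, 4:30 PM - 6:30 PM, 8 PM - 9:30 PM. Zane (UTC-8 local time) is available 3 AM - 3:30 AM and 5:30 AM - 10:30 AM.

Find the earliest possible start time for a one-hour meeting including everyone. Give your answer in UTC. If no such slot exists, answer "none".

Priya in UTC: 08:30-09:00, 13:30-19:00 (subtract 1h to convert from UTC+1).
Luca in UTC: 09:30-19:30 (add 8h to convert from UTC-8).
Hiro in UTC: 10:30-19:30, 20:00-21:00.
Jun in UTC: 08:00-11:00, 12:00-20:30 (subtract 3h to convert from UTC+3).
Imani in UTC: 09:00-09:30, 13:30-15:30, 17:00-18:30 (subtract 3h to convert from UTC+3).
Zane in UTC: 11:00-11:30, 13:30-18:30 (add 8h to convert from UTC-8).
Priya ∩ Luca: 13:30-19:00.
Priya ∩ Luca ∩ Hiro: 13:30-19:00.
Priya ∩ Luca ∩ Hiro ∩ Jun: 13:30-19:00.
Priya ∩ Luca ∩ Hiro ∩ Jun ∩ Imani: 13:30-15:30, 17:00-18:30.
Priya ∩ Luca ∩ Hiro ∩ Jun ∩ Imani ∩ Zane: 13:30-15:30, 17:00-18:30.
The first common window of at least 60 minutes is 13:30-15:30, so the earliest start is 13:30.

13:30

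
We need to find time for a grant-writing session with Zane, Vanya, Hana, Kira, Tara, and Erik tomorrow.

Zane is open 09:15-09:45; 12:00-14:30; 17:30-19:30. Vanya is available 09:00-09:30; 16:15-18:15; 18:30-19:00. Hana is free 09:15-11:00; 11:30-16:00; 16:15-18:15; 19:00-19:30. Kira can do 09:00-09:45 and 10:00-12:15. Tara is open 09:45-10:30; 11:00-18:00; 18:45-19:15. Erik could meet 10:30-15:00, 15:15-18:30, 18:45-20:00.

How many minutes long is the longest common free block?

0

Zane ∩ Vanya: 09:15-09:30, 17:30-18:15, 18:30-19:00.
Zane ∩ Vanya ∩ Hana: 09:15-09:30, 17:30-18:15.
Zane ∩ Vanya ∩ Hana ∩ Kira: 09:15-09:30.
Zane ∩ Vanya ∩ Hana ∩ Kira ∩ Tara: ∅.
Zane ∩ Vanya ∩ Hana ∩ Kira ∩ Tara ∩ Erik: ∅.
There is no time when everyone is free.
No common window exists, so the longest block is 0 minutes.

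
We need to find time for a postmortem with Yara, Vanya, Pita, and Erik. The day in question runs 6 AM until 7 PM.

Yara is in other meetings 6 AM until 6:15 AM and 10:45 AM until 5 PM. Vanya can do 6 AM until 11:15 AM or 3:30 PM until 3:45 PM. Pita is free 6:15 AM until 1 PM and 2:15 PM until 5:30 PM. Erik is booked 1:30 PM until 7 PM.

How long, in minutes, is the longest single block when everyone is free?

Yara free: 06:15-10:45, 17:00-19:00 (invert busy blocks within the working day).
Vanya free: 06:00-11:15, 15:30-15:45.
Pita free: 06:15-13:00, 14:15-17:30.
Erik free: 06:00-13:30 (invert busy blocks within the working day).
Yara ∩ Vanya: 06:15-10:45.
Yara ∩ Vanya ∩ Pita: 06:15-10:45.
Yara ∩ Vanya ∩ Pita ∩ Erik: 06:15-10:45.
Those are the intersection windows.
The longest is 06:15-10:45 at 270 minutes.

270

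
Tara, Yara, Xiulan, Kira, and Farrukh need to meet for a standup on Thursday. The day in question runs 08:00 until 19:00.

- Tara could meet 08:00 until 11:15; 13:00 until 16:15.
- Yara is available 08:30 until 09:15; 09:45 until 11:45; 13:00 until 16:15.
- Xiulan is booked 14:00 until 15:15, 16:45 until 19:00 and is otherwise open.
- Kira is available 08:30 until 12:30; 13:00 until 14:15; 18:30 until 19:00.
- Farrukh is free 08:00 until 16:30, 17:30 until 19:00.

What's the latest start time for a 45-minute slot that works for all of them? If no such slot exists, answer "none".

Tara free: 08:00-11:15, 13:00-16:15.
Yara free: 08:30-09:15, 09:45-11:45, 13:00-16:15.
Xiulan free: 08:00-14:00, 15:15-16:45 (invert busy blocks within the working day).
Kira free: 08:30-12:30, 13:00-14:15, 18:30-19:00.
Farrukh free: 08:00-16:30, 17:30-19:00.
Tara ∩ Yara: 08:30-09:15, 09:45-11:15, 13:00-16:15.
Tara ∩ Yara ∩ Xiulan: 08:30-09:15, 09:45-11:15, 13:00-14:00, 15:15-16:15.
Tara ∩ Yara ∩ Xiulan ∩ Kira: 08:30-09:15, 09:45-11:15, 13:00-14:00.
Tara ∩ Yara ∩ Xiulan ∩ Kira ∩ Farrukh: 08:30-09:15, 09:45-11:15, 13:00-14:00.
So the common availability across everyone is 08:30-09:15, 09:45-11:15, 13:00-14:00.
The last common window of at least 45 minutes is 13:00-14:00; a 45-minute meeting can start as late as 13:15 and still end by 14:00.

13:15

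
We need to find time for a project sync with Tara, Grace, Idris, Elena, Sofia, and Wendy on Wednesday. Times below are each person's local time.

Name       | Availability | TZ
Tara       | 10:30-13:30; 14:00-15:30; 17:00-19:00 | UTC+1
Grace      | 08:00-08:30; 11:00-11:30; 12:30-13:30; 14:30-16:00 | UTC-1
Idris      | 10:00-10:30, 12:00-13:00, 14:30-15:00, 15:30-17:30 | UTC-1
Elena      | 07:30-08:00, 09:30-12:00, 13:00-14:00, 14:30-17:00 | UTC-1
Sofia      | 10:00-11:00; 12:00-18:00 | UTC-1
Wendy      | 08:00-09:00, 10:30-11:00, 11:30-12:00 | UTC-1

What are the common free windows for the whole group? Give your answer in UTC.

none

Tara in UTC: 09:30-12:30, 13:00-14:30, 16:00-18:00 (subtract 1h to convert from UTC+1).
Grace in UTC: 09:00-09:30, 12:00-12:30, 13:30-14:30, 15:30-17:00 (add 1h to convert from UTC-1).
Idris in UTC: 11:00-11:30, 13:00-14:00, 15:30-16:00, 16:30-18:30 (add 1h to convert from UTC-1).
Elena in UTC: 08:30-09:00, 10:30-13:00, 14:00-15:00, 15:30-18:00 (add 1h to convert from UTC-1).
Sofia in UTC: 11:00-12:00, 13:00-19:00 (add 1h to convert from UTC-1).
Wendy in UTC: 09:00-10:00, 11:30-12:00, 12:30-13:00 (add 1h to convert from UTC-1).
Tara ∩ Grace: 12:00-12:30, 13:30-14:30, 16:00-17:00.
Tara ∩ Grace ∩ Idris: 13:30-14:00, 16:30-17:00.
Tara ∩ Grace ∩ Idris ∩ Elena: 16:30-17:00.
Tara ∩ Grace ∩ Idris ∩ Elena ∩ Sofia: 16:30-17:00.
Tara ∩ Grace ∩ Idris ∩ Elena ∩ Sofia ∩ Wendy: ∅.
There is no time when everyone is free.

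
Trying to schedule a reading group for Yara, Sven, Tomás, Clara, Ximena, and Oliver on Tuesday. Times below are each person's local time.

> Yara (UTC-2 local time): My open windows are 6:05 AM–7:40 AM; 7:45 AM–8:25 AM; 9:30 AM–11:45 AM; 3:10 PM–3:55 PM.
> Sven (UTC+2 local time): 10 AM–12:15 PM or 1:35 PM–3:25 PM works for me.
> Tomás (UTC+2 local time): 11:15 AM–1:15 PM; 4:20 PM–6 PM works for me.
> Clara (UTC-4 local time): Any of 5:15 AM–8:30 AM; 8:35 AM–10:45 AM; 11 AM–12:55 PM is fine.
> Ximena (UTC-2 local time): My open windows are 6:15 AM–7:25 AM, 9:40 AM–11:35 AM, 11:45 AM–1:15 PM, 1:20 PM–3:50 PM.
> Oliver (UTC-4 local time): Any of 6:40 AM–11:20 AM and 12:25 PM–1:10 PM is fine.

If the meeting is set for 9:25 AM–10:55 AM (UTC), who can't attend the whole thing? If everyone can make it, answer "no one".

Yara in UTC: 08:05-09:40, 09:45-10:25, 11:30-13:45, 17:10-17:55 (add 2h to convert from UTC-2).
Sven in UTC: 08:00-10:15, 11:35-13:25 (subtract 2h to convert from UTC+2).
Tomás in UTC: 09:15-11:15, 14:20-16:00 (subtract 2h to convert from UTC+2).
Clara in UTC: 09:15-12:30, 12:35-14:45, 15:00-16:55 (add 4h to convert from UTC-4).
Ximena in UTC: 08:15-09:25, 11:40-13:35, 13:45-15:15, 15:20-17:50 (add 2h to convert from UTC-2).
Oliver in UTC: 10:40-15:20, 16:25-17:10 (add 4h to convert from UTC-4).
Yara: not fully free for 09:25-10:55. Sven: not fully free for 09:25-10:55. Tomás: free for 09:25-10:55. Clara: free for 09:25-10:55. Ximena: not fully free for 09:25-10:55. Oliver: not fully free for 09:25-10:55.

Oliver, Sven, Ximena, Yara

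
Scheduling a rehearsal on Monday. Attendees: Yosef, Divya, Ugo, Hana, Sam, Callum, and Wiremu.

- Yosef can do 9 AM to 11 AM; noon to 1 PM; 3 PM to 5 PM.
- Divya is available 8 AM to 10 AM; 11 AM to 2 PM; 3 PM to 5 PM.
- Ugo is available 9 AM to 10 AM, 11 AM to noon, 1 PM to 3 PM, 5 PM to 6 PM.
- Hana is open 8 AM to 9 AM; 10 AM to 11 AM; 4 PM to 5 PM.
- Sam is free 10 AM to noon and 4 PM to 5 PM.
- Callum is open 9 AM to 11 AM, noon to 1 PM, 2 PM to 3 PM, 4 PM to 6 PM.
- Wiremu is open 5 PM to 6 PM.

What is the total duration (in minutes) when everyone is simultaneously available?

Yosef ∩ Divya: 09:00-10:00, 12:00-13:00, 15:00-17:00.
Yosef ∩ Divya ∩ Ugo: 09:00-10:00.
Yosef ∩ Divya ∩ Ugo ∩ Hana: ∅.
Yosef ∩ Divya ∩ Ugo ∩ Hana ∩ Sam: ∅.
Yosef ∩ Divya ∩ Ugo ∩ Hana ∩ Sam ∩ Callum: ∅.
Yosef ∩ Divya ∩ Ugo ∩ Hana ∩ Sam ∩ Callum ∩ Wiremu: ∅.
There is no time when everyone is free.
There is no common window, so the total is 0 minutes.

0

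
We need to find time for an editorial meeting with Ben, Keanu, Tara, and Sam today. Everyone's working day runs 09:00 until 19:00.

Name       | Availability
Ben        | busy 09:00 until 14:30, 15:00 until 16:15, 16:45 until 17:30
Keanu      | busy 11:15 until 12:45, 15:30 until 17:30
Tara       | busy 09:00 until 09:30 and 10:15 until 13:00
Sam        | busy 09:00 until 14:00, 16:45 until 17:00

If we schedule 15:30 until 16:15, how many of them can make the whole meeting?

2

Ben free: 14:30-15:00, 16:15-16:45, 17:30-19:00 (invert busy blocks within the working day).
Keanu free: 09:00-11:15, 12:45-15:30, 17:30-19:00 (invert busy blocks within the working day).
Tara free: 09:30-10:15, 13:00-19:00 (invert busy blocks within the working day).
Sam free: 14:00-16:45, 17:00-19:00 (invert busy blocks within the working day).
Tara and Sam can make the full 15:30-16:15 slot — that's 2.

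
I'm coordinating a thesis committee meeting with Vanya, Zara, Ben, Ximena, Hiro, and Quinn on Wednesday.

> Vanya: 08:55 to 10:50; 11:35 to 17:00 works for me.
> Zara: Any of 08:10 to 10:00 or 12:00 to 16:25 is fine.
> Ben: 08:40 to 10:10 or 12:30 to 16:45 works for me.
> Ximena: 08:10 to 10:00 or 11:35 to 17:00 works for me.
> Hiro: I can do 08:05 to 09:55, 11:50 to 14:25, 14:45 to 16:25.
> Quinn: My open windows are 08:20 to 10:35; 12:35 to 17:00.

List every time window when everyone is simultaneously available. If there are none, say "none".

08:55-09:55, 12:35-14:25, 14:45-16:25

Vanya ∩ Zara: 08:55-10:00, 12:00-16:25.
Vanya ∩ Zara ∩ Ben: 08:55-10:00, 12:30-16:25.
Vanya ∩ Zara ∩ Ben ∩ Ximena: 08:55-10:00, 12:30-16:25.
Vanya ∩ Zara ∩ Ben ∩ Ximena ∩ Hiro: 08:55-09:55, 12:30-14:25, 14:45-16:25.
Vanya ∩ Zara ∩ Ben ∩ Ximena ∩ Hiro ∩ Quinn: 08:55-09:55, 12:35-14:25, 14:45-16:25.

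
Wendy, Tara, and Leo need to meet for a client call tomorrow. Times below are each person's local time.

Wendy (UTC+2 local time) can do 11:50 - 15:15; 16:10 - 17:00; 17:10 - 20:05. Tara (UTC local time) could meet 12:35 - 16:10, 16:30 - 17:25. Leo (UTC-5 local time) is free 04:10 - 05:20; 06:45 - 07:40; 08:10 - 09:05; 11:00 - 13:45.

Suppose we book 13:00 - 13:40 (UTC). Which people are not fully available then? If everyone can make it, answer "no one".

Wendy in UTC: 09:50-13:15, 14:10-15:00, 15:10-18:05 (subtract 2h to convert from UTC+2).
Tara in UTC: 12:35-16:10, 16:30-17:25.
Leo in UTC: 09:10-10:20, 11:45-12:40, 13:10-14:05, 16:00-18:45 (add 5h to convert from UTC-5).
Wendy: not fully free for 13:00-13:40. Tara: free for 13:00-13:40. Leo: not fully free for 13:00-13:40.

Leo, Wendy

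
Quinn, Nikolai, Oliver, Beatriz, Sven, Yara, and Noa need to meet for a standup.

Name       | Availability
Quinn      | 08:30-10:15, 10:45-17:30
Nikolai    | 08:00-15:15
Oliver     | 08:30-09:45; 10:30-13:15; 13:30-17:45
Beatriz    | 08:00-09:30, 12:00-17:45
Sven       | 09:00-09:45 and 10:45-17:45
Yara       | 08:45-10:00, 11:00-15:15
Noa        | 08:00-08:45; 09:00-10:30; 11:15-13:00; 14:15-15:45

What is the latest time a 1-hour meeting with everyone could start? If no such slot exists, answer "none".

Quinn ∩ Nikolai: 08:30-10:15, 10:45-15:15.
Quinn ∩ Nikolai ∩ Oliver: 08:30-09:45, 10:45-13:15, 13:30-15:15.
Quinn ∩ Nikolai ∩ Oliver ∩ Beatriz: 08:30-09:30, 12:00-13:15, 13:30-15:15.
Quinn ∩ Nikolai ∩ Oliver ∩ Beatriz ∩ Sven: 09:00-09:30, 12:00-13:15, 13:30-15:15.
Quinn ∩ Nikolai ∩ Oliver ∩ Beatriz ∩ Sven ∩ Yara: 09:00-09:30, 12:00-13:15, 13:30-15:15.
Quinn ∩ Nikolai ∩ Oliver ∩ Beatriz ∩ Sven ∩ Yara ∩ Noa: 09:00-09:30, 12:00-13:00, 14:15-15:15.
The last common window of at least 60 minutes is 14:15-15:15; a 60-minute meeting can start as late as 14:15 and still end by 15:15.

14:15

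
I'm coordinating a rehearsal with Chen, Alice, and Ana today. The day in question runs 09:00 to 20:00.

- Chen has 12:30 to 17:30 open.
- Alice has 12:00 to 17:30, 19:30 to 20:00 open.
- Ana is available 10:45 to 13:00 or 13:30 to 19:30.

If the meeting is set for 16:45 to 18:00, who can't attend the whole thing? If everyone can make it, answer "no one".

Chen: not fully free for 16:45-18:00. Alice: not fully free for 16:45-18:00. Ana: free for 16:45-18:00.

Alice, Chen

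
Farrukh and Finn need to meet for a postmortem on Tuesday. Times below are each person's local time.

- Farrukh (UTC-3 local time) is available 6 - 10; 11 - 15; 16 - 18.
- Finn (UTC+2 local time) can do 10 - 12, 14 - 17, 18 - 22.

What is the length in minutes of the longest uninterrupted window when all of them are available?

Farrukh in UTC: 09:00-13:00, 14:00-18:00, 19:00-21:00 (add 3h to convert from UTC-3).
Finn in UTC: 08:00-10:00, 12:00-15:00, 16:00-20:00 (subtract 2h to convert from UTC+2).
Farrukh ∩ Finn: 09:00-10:00, 12:00-13:00, 14:00-15:00, 16:00-18:00, 19:00-20:00.
The longest is 16:00-18:00 at 120 minutes.

120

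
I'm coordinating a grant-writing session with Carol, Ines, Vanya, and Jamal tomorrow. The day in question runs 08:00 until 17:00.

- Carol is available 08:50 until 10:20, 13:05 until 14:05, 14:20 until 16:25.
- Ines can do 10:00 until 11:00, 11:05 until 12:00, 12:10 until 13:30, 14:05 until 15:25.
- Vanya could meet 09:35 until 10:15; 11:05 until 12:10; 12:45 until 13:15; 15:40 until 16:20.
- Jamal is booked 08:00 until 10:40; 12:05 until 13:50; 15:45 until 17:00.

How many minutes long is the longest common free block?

Carol free: 08:50-10:20, 13:05-14:05, 14:20-16:25.
Ines free: 10:00-11:00, 11:05-12:00, 12:10-13:30, 14:05-15:25.
Vanya free: 09:35-10:15, 11:05-12:10, 12:45-13:15, 15:40-16:20.
Jamal free: 10:40-12:05, 13:50-15:45 (invert busy blocks within the working day).
Carol ∩ Ines: 10:00-10:20, 13:05-13:30, 14:20-15:25.
Carol ∩ Ines ∩ Vanya: 10:00-10:15, 13:05-13:15.
Carol ∩ Ines ∩ Vanya ∩ Jamal: ∅.
There is no time when everyone is free.
No common window exists, so the longest block is 0 minutes.

0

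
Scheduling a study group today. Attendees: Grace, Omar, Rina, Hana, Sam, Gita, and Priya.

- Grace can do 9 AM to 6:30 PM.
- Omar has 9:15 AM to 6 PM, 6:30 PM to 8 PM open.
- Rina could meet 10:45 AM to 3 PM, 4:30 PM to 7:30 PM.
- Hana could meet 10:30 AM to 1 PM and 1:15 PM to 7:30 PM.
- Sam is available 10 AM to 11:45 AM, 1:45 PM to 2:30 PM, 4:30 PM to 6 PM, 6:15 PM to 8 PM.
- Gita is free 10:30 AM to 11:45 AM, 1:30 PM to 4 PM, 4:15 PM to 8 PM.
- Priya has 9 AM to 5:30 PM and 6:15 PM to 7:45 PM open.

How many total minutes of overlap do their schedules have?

Grace ∩ Omar: 09:15-18:00.
Grace ∩ Omar ∩ Rina: 10:45-15:00, 16:30-18:00.
Grace ∩ Omar ∩ Rina ∩ Hana: 10:45-13:00, 13:15-15:00, 16:30-18:00.
Grace ∩ Omar ∩ Rina ∩ Hana ∩ Sam: 10:45-11:45, 13:45-14:30, 16:30-18:00.
Grace ∩ Omar ∩ Rina ∩ Hana ∩ Sam ∩ Gita: 10:45-11:45, 13:45-14:30, 16:30-18:00.
Grace ∩ Omar ∩ Rina ∩ Hana ∩ Sam ∩ Gita ∩ Priya: 10:45-11:45, 13:45-14:30, 16:30-17:30.
Summing the common windows: 60 + 45 + 60 = 165 minutes.

165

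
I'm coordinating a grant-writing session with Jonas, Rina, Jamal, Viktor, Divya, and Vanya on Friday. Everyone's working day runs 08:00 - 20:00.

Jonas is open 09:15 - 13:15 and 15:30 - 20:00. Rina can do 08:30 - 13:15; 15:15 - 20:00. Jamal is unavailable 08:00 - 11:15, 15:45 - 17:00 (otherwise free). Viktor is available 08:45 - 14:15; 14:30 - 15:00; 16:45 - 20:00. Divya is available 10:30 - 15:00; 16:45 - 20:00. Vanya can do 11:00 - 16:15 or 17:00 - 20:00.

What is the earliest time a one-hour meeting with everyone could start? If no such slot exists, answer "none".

11:15

Jonas free: 09:15-13:15, 15:30-20:00.
Rina free: 08:30-13:15, 15:15-20:00.
Jamal free: 11:15-15:45, 17:00-20:00 (invert busy blocks within the working day).
Viktor free: 08:45-14:15, 14:30-15:00, 16:45-20:00.
Divya free: 10:30-15:00, 16:45-20:00.
Vanya free: 11:00-16:15, 17:00-20:00.
Jonas ∩ Rina: 09:15-13:15, 15:30-20:00.
Jonas ∩ Rina ∩ Jamal: 11:15-13:15, 15:30-15:45, 17:00-20:00.
Jonas ∩ Rina ∩ Jamal ∩ Viktor: 11:15-13:15, 17:00-20:00.
Jonas ∩ Rina ∩ Jamal ∩ Viktor ∩ Divya: 11:15-13:15, 17:00-20:00.
Jonas ∩ Rina ∩ Jamal ∩ Viktor ∩ Divya ∩ Vanya: 11:15-13:15, 17:00-20:00.
The first common window of at least 60 minutes is 11:15-13:15, so the earliest start is 11:15.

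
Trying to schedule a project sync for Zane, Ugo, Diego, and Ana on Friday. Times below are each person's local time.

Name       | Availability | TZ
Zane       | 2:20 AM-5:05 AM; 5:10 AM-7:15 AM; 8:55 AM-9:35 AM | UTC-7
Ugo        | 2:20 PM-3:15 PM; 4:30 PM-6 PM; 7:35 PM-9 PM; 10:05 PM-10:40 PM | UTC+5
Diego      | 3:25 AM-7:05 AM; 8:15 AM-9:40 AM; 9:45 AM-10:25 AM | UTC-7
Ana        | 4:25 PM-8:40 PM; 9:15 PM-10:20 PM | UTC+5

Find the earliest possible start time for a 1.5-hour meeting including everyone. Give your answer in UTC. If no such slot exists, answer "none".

none

Zane in UTC: 09:20-12:05, 12:10-14:15, 15:55-16:35 (add 7h to convert from UTC-7).
Ugo in UTC: 09:20-10:15, 11:30-13:00, 14:35-16:00, 17:05-17:40 (subtract 5h to convert from UTC+5).
Diego in UTC: 10:25-14:05, 15:15-16:40, 16:45-17:25 (add 7h to convert from UTC-7).
Ana in UTC: 11:25-15:40, 16:15-17:20 (subtract 5h to convert from UTC+5).
Zane ∩ Ugo: 09:20-10:15, 11:30-12:05, 12:10-13:00, 15:55-16:00.
Zane ∩ Ugo ∩ Diego: 11:30-12:05, 12:10-13:00, 15:55-16:00.
Zane ∩ Ugo ∩ Diego ∩ Ana: 11:30-12:05, 12:10-13:00.
No common window is at least 90 minutes long.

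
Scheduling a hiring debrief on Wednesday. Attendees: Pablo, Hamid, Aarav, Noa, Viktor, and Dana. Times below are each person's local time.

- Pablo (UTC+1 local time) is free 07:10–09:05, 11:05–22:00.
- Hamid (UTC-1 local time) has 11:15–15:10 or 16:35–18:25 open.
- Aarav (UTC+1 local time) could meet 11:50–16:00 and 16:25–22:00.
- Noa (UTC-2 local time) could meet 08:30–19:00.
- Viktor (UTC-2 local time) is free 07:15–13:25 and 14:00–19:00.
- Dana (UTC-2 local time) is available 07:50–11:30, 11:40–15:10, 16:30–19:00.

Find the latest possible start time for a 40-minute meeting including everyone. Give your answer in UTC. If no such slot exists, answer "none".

18:45

Pablo in UTC: 06:10-08:05, 10:05-21:00 (subtract 1h to convert from UTC+1).
Hamid in UTC: 12:15-16:10, 17:35-19:25 (add 1h to convert from UTC-1).
Aarav in UTC: 10:50-15:00, 15:25-21:00 (subtract 1h to convert from UTC+1).
Noa in UTC: 10:30-21:00 (add 2h to convert from UTC-2).
Viktor in UTC: 09:15-15:25, 16:00-21:00 (add 2h to convert from UTC-2).
Dana in UTC: 09:50-13:30, 13:40-17:10, 18:30-21:00 (add 2h to convert from UTC-2).
Pablo ∩ Hamid: 12:15-16:10, 17:35-19:25.
Pablo ∩ Hamid ∩ Aarav: 12:15-15:00, 15:25-16:10, 17:35-19:25.
Pablo ∩ Hamid ∩ Aarav ∩ Noa: 12:15-15:00, 15:25-16:10, 17:35-19:25.
Pablo ∩ Hamid ∩ Aarav ∩ Noa ∩ Viktor: 12:15-15:00, 16:00-16:10, 17:35-19:25.
Pablo ∩ Hamid ∩ Aarav ∩ Noa ∩ Viktor ∩ Dana: 12:15-13:30, 13:40-15:00, 16:00-16:10, 18:30-19:25.
The last common window of at least 40 minutes is 18:30-19:25; a 40-minute meeting can start as late as 18:45 and still end by 19:25.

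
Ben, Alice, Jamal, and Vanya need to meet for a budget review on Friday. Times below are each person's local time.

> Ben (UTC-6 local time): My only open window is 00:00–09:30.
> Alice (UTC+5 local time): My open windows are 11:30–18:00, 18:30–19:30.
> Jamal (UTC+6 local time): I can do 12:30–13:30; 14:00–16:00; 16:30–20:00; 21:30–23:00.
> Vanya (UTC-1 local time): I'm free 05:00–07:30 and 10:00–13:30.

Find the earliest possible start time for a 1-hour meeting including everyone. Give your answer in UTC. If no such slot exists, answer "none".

Ben in UTC: 06:00-15:30 (add 6h to convert from UTC-6).
Alice in UTC: 06:30-13:00, 13:30-14:30 (subtract 5h to convert from UTC+5).
Jamal in UTC: 06:30-07:30, 08:00-10:00, 10:30-14:00, 15:30-17:00 (subtract 6h to convert from UTC+6).
Vanya in UTC: 06:00-08:30, 11:00-14:30 (add 1h to convert from UTC-1).
Ben ∩ Alice: 06:30-13:00, 13:30-14:30.
Ben ∩ Alice ∩ Jamal: 06:30-07:30, 08:00-10:00, 10:30-13:00, 13:30-14:00.
Ben ∩ Alice ∩ Jamal ∩ Vanya: 06:30-07:30, 08:00-08:30, 11:00-13:00, 13:30-14:00.
Those are the intersection windows.
The first common window of at least 60 minutes is 06:30-07:30, so the earliest start is 06:30.

06:30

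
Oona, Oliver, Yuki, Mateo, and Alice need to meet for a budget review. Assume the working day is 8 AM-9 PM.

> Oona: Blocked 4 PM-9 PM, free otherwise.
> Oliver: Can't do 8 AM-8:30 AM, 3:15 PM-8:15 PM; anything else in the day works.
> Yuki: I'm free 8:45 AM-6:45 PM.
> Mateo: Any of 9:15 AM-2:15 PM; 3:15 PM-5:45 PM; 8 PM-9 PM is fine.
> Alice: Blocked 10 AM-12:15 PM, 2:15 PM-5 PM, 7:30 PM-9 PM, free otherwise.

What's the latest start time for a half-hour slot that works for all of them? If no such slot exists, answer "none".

13:45

Oona free: 08:00-16:00 (invert busy blocks within the working day).
Oliver free: 08:30-15:15, 20:15-21:00 (invert busy blocks within the working day).
Yuki free: 08:45-18:45.
Mateo free: 09:15-14:15, 15:15-17:45, 20:00-21:00.
Alice free: 08:00-10:00, 12:15-14:15, 17:00-19:30 (invert busy blocks within the working day).
Oona ∩ Oliver: 08:30-15:15.
Oona ∩ Oliver ∩ Yuki: 08:45-15:15.
Oona ∩ Oliver ∩ Yuki ∩ Mateo: 09:15-14:15.
Oona ∩ Oliver ∩ Yuki ∩ Mateo ∩ Alice: 09:15-10:00, 12:15-14:15.
Those are the intersection windows.
The last common window of at least 30 minutes is 12:15-14:15; a 30-minute meeting can start as late as 13:45 and still end by 14:15.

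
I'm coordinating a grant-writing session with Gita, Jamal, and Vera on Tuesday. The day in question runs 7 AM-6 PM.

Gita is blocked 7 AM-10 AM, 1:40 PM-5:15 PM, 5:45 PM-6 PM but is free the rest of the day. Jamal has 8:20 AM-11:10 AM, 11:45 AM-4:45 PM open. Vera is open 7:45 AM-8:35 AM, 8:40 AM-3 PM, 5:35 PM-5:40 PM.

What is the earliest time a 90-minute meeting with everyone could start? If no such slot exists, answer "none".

11:45

Gita free: 10:00-13:40, 17:15-17:45 (invert busy blocks within the working day).
Jamal free: 08:20-11:10, 11:45-16:45.
Vera free: 07:45-08:35, 08:40-15:00, 17:35-17:40.
Gita ∩ Jamal: 10:00-11:10, 11:45-13:40.
Gita ∩ Jamal ∩ Vera: 10:00-11:10, 11:45-13:40.
So the common availability across everyone is 10:00-11:10, 11:45-13:40.
The first common window of at least 90 minutes is 11:45-13:40, so the earliest start is 11:45.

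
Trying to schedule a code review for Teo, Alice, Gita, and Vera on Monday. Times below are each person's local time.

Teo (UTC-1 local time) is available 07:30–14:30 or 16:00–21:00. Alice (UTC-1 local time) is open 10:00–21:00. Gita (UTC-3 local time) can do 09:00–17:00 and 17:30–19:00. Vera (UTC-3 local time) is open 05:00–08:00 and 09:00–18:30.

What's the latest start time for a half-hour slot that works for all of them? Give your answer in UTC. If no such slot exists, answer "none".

21:00

Teo in UTC: 08:30-15:30, 17:00-22:00 (add 1h to convert from UTC-1).
Alice in UTC: 11:00-22:00 (add 1h to convert from UTC-1).
Gita in UTC: 12:00-20:00, 20:30-22:00 (add 3h to convert from UTC-3).
Vera in UTC: 08:00-11:00, 12:00-21:30 (add 3h to convert from UTC-3).
Teo ∩ Alice: 11:00-15:30, 17:00-22:00.
Teo ∩ Alice ∩ Gita: 12:00-15:30, 17:00-20:00, 20:30-22:00.
Teo ∩ Alice ∩ Gita ∩ Vera: 12:00-15:30, 17:00-20:00, 20:30-21:30.
The last common window of at least 30 minutes is 20:30-21:30; a 30-minute meeting can start as late as 21:00 and still end by 21:30.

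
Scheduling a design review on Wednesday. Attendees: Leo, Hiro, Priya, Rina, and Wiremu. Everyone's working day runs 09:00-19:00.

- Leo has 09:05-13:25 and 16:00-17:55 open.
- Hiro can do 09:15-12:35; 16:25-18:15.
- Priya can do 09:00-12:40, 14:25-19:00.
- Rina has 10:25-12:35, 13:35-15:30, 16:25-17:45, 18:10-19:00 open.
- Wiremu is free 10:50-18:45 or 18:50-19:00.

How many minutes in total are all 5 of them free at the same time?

185

Leo ∩ Hiro: 09:15-12:35, 16:25-17:55.
Leo ∩ Hiro ∩ Priya: 09:15-12:35, 16:25-17:55.
Leo ∩ Hiro ∩ Priya ∩ Rina: 10:25-12:35, 16:25-17:45.
Leo ∩ Hiro ∩ Priya ∩ Rina ∩ Wiremu: 10:50-12:35, 16:25-17:45.
Summing the common windows: 105 + 80 = 185 minutes.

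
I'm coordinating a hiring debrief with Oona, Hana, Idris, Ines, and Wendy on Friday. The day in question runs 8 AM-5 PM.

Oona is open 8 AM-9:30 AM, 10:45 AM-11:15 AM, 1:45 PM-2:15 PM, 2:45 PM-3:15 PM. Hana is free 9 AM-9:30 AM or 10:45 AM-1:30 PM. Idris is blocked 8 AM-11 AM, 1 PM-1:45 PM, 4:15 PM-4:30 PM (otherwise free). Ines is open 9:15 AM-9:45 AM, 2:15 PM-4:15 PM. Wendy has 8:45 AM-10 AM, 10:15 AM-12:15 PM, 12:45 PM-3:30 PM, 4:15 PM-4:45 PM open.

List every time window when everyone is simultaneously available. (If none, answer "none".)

Oona free: 08:00-09:30, 10:45-11:15, 13:45-14:15, 14:45-15:15.
Hana free: 09:00-09:30, 10:45-13:30.
Idris free: 11:00-13:00, 13:45-16:15, 16:30-17:00 (invert busy blocks within the working day).
Ines free: 09:15-09:45, 14:15-16:15.
Wendy free: 08:45-10:00, 10:15-12:15, 12:45-15:30, 16:15-16:45.
Oona ∩ Hana: 09:00-09:30, 10:45-11:15.
Oona ∩ Hana ∩ Idris: 11:00-11:15.
Oona ∩ Hana ∩ Idris ∩ Ines: ∅.
Oona ∩ Hana ∩ Idris ∩ Ines ∩ Wendy: ∅.
There is no time when everyone is free.

none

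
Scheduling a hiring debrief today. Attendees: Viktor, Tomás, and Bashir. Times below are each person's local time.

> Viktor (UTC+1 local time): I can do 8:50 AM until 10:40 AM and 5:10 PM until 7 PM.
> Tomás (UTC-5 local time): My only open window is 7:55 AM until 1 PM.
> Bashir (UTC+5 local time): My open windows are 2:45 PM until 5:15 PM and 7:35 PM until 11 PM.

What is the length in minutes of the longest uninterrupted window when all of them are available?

Viktor in UTC: 07:50-09:40, 16:10-18:00 (subtract 1h to convert from UTC+1).
Tomás in UTC: 12:55-18:00 (add 5h to convert from UTC-5).
Bashir in UTC: 09:45-12:15, 14:35-18:00 (subtract 5h to convert from UTC+5).
Viktor ∩ Tomás: 16:10-18:00.
Viktor ∩ Tomás ∩ Bashir: 16:10-18:00.
The longest is 16:10-18:00 at 110 minutes.

110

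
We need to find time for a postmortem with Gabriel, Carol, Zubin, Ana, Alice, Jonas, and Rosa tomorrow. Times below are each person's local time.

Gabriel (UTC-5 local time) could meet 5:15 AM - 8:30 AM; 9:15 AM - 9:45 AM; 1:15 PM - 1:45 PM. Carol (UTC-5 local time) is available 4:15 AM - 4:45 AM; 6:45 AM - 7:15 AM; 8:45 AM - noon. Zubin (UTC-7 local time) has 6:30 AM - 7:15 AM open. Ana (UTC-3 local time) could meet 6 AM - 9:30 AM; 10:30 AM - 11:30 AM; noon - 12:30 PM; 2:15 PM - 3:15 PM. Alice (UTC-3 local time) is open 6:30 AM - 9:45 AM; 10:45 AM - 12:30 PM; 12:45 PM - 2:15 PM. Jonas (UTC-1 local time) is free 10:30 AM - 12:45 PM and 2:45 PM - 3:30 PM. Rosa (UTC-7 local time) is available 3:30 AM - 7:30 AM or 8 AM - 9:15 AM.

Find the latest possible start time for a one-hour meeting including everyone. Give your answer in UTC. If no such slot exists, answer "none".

Gabriel in UTC: 10:15-13:30, 14:15-14:45, 18:15-18:45 (add 5h to convert from UTC-5).
Carol in UTC: 09:15-09:45, 11:45-12:15, 13:45-17:00 (add 5h to convert from UTC-5).
Zubin in UTC: 13:30-14:15 (add 7h to convert from UTC-7).
Ana in UTC: 09:00-12:30, 13:30-14:30, 15:00-15:30, 17:15-18:15 (add 3h to convert from UTC-3).
Alice in UTC: 09:30-12:45, 13:45-15:30, 15:45-17:15 (add 3h to convert from UTC-3).
Jonas in UTC: 11:30-13:45, 15:45-16:30 (add 1h to convert from UTC-1).
Rosa in UTC: 10:30-14:30, 15:00-16:15 (add 7h to convert from UTC-7).
Gabriel ∩ Carol: 11:45-12:15, 14:15-14:45.
Gabriel ∩ Carol ∩ Zubin: ∅.
Gabriel ∩ Carol ∩ Zubin ∩ Ana: ∅.
Gabriel ∩ Carol ∩ Zubin ∩ Ana ∩ Alice: ∅.
Gabriel ∩ Carol ∩ Zubin ∩ Ana ∩ Alice ∩ Jonas: ∅.
Gabriel ∩ Carol ∩ Zubin ∩ Ana ∩ Alice ∩ Jonas ∩ Rosa: ∅.
There is no time when everyone is free.
No common window is at least 60 minutes long.

none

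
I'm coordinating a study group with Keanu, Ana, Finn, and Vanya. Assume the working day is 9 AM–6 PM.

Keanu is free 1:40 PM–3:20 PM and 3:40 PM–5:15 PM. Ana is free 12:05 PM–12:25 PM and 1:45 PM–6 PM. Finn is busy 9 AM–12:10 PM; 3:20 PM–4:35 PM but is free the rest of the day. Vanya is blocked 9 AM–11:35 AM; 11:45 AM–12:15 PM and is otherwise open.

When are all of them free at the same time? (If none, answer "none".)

13:45-15:20, 16:35-17:15

Keanu free: 13:40-15:20, 15:40-17:15.
Ana free: 12:05-12:25, 13:45-18:00.
Finn free: 12:10-15:20, 16:35-18:00 (invert busy blocks within the working day).
Vanya free: 11:35-11:45, 12:15-18:00 (invert busy blocks within the working day).
Keanu ∩ Ana: 13:45-15:20, 15:40-17:15.
Keanu ∩ Ana ∩ Finn: 13:45-15:20, 16:35-17:15.
Keanu ∩ Ana ∩ Finn ∩ Vanya: 13:45-15:20, 16:35-17:15.
So the common availability across everyone is 13:45-15:20, 16:35-17:15.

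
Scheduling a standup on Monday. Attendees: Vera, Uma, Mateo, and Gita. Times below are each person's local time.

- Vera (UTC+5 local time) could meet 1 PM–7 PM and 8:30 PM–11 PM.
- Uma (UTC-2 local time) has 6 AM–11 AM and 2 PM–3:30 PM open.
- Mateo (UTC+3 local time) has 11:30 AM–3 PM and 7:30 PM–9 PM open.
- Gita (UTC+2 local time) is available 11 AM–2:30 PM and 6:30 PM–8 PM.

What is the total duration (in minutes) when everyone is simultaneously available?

Vera in UTC: 08:00-14:00, 15:30-18:00 (subtract 5h to convert from UTC+5).
Uma in UTC: 08:00-13:00, 16:00-17:30 (add 2h to convert from UTC-2).
Mateo in UTC: 08:30-12:00, 16:30-18:00 (subtract 3h to convert from UTC+3).
Gita in UTC: 09:00-12:30, 16:30-18:00 (subtract 2h to convert from UTC+2).
Vera ∩ Uma: 08:00-13:00, 16:00-17:30.
Vera ∩ Uma ∩ Mateo: 08:30-12:00, 16:30-17:30.
Vera ∩ Uma ∩ Mateo ∩ Gita: 09:00-12:00, 16:30-17:30.
Those are the intersection windows.
Summing the common windows: 180 + 60 = 240 minutes.

240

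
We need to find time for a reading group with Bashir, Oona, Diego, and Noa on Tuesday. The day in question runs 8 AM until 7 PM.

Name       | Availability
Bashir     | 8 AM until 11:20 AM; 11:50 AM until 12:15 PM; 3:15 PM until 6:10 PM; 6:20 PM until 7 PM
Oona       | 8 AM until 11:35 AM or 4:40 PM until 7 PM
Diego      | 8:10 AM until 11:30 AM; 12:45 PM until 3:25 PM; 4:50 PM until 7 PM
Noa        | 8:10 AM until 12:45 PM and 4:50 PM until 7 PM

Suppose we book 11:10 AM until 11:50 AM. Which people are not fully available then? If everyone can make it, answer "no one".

Bashir: not fully free for 11:10-11:50. Oona: not fully free for 11:10-11:50. Diego: not fully free for 11:10-11:50. Noa: free for 11:10-11:50.

Bashir, Diego, Oona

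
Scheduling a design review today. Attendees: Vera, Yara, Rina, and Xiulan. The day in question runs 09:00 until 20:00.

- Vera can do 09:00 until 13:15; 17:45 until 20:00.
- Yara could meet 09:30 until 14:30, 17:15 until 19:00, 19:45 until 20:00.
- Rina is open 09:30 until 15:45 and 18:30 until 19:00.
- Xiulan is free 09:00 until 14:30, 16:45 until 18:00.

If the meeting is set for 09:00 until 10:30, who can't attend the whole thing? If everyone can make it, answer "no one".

Vera: free for 09:00-10:30. Yara: not fully free for 09:00-10:30. Rina: not fully free for 09:00-10:30. Xiulan: free for 09:00-10:30.

Rina, Yara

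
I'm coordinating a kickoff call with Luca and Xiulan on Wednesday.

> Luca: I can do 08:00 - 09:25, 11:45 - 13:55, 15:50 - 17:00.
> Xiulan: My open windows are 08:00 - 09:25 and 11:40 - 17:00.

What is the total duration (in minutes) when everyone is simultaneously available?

285

Luca ∩ Xiulan: 08:00-09:25, 11:45-13:55, 15:50-17:00.
Summing the common windows: 85 + 130 + 70 = 285 minutes.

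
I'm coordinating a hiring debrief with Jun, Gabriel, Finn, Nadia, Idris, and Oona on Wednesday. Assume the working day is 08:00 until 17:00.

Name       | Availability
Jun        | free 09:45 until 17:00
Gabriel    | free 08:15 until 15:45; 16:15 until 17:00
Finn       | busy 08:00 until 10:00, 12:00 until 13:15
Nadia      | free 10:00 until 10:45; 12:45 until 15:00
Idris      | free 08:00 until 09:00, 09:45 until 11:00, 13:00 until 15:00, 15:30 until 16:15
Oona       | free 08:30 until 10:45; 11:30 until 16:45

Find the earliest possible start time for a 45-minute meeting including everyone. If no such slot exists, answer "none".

Jun free: 09:45-17:00.
Gabriel free: 08:15-15:45, 16:15-17:00.
Finn free: 10:00-12:00, 13:15-17:00 (invert busy blocks within the working day).
Nadia free: 10:00-10:45, 12:45-15:00.
Idris free: 08:00-09:00, 09:45-11:00, 13:00-15:00, 15:30-16:15.
Oona free: 08:30-10:45, 11:30-16:45.
Jun ∩ Gabriel: 09:45-15:45, 16:15-17:00.
Jun ∩ Gabriel ∩ Finn: 10:00-12:00, 13:15-15:45, 16:15-17:00.
Jun ∩ Gabriel ∩ Finn ∩ Nadia: 10:00-10:45, 13:15-15:00.
Jun ∩ Gabriel ∩ Finn ∩ Nadia ∩ Idris: 10:00-10:45, 13:15-15:00.
Jun ∩ Gabriel ∩ Finn ∩ Nadia ∩ Idris ∩ Oona: 10:00-10:45, 13:15-15:00.
Those are the intersection windows.
The first common window of at least 45 minutes is 10:00-10:45, so the earliest start is 10:00.

10:00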